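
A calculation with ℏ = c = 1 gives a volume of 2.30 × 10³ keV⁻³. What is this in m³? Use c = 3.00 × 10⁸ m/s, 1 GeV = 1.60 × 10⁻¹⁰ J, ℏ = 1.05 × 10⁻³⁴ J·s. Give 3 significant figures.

1.76 × 10⁻²⁶ m³

Volume is [L]³ = [E]⁻³·(ℏc)³.
1 GeV⁻³ → (ℏc)³ × (1 GeV in J)⁻³ = 7.63 × 10⁻⁴⁸ m³.
Convert the energy scale: 2.30 × 10³ keV⁻³ = 2.30 × 10²¹ GeV⁻³.
Result: 2.30 × 10²¹ × 7.63 × 10⁻⁴⁸ = 1.76 × 10⁻²⁶ m³.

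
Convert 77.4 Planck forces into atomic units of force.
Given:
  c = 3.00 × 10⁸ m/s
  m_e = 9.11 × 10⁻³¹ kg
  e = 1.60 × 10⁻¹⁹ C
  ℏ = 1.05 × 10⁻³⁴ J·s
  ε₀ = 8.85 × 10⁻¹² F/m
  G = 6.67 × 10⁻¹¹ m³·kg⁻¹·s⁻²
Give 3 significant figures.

Planck force: F_P = c⁴/G = 1.21 × 10⁴⁴ N
atomic unit of force: F_au = E_h/a₀ = m_e²e⁶/((4πε₀)³ℏ⁴) = 8.33 × 10⁻⁸ N
77.4 × 1.21 × 10⁴⁴ / 8.33 × 10⁻⁸ = 1.13 × 10⁵³

1.13 × 10⁵³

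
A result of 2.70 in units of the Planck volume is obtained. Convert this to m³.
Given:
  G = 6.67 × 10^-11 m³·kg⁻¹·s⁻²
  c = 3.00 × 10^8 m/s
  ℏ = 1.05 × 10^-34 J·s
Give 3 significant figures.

One Planck volume: V_P = (ℏG/c³)^(3/2) = 4.18 × 10^-105 m³.
2.70 × 4.18 × 10^-105 m³ = 1.13 × 10^-104 m³

1.13 × 10^-104 m³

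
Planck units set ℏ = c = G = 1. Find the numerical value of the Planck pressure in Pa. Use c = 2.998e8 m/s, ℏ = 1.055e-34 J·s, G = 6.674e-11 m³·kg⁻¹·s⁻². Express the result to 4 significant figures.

From ℏ = c = G = 1 the pressure scale is p_P = c⁷/(ℏG²).
  = 2.177e59 / 4.699e-55
  = 4.632e113 Pa

4.632e113 Pa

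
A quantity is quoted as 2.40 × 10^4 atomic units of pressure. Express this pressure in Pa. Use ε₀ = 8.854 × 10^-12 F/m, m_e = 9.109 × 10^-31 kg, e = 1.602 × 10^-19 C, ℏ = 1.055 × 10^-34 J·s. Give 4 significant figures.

One atomic unit of pressure: P_au = E_h/a₀³ = m_e⁴e¹⁰/((4πε₀)⁵ℏ⁸) = 2.929 × 10^13 Pa.
2.40 × 10^4 × 2.929 × 10^13 Pa = 7.030 × 10^17 Pa

7.030 × 10^17 Pa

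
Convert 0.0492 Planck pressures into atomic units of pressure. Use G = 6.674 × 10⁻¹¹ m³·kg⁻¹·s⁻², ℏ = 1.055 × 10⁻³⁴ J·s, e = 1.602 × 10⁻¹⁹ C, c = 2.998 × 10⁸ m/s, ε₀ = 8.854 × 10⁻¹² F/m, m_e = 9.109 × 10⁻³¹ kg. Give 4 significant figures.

7.781 × 10⁹⁸

Planck pressure: p_P = c⁷/(ℏG²) = 4.632 × 10¹¹³ Pa
atomic unit of pressure: P_au = E_h/a₀³ = m_e⁴e¹⁰/((4πε₀)⁵ℏ⁸) = 2.929 × 10¹³ Pa
0.0492 × 4.632 × 10¹¹³ / 2.929 × 10¹³ = 7.781 × 10⁹⁸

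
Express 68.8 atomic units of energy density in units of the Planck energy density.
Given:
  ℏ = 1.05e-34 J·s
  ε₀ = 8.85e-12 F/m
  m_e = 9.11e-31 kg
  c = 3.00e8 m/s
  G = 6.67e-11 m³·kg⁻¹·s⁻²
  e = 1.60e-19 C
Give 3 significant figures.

4.43e-99

atomic unit of energy density: u_au = E_h/a₀³ = m_e⁴e¹⁰/((4πε₀)⁵ℏ⁸) = 3.01e13 J/m³
Planck energy density: u_P = c⁷/(ℏG²) = 4.68e113 J/m³
68.8 × 3.01e13 / 4.68e113 = 4.43e-99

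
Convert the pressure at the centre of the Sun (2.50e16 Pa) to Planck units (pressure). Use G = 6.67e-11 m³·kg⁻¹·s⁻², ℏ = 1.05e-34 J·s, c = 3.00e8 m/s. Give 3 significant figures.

Planck pressure: p_P = c⁷/(ℏG²) = 4.68e113 Pa.
2.50e16 / 4.68e113 = 5.34e-98

5.34e-98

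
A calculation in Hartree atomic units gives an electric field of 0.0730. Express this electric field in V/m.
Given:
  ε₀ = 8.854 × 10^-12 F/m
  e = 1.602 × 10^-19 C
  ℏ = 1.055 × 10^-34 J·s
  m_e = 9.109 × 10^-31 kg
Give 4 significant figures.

3.746 × 10^10 V/m

One atomic unit of electric field: E_au = E_h/(e a₀) = m_e²e⁵/((4πε₀)³ℏ⁴) = 5.131 × 10^11 V/m.
0.0730 × 5.131 × 10^11 V/m = 3.746 × 10^10 V/m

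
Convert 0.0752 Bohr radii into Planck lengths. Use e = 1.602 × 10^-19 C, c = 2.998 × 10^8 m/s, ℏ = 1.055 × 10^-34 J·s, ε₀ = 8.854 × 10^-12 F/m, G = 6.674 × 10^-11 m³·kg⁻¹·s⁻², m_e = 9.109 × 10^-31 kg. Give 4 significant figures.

2.464 × 10^23

Bohr radius: a₀ = 4πε₀ℏ²/(m_e e²) = 5.297 × 10^-11 m
Planck length: ℓ_P = √(ℏG/c³) = 1.616 × 10^-35 m
0.0752 × 5.297 × 10^-11 / 1.616 × 10^-35 = 2.464 × 10^23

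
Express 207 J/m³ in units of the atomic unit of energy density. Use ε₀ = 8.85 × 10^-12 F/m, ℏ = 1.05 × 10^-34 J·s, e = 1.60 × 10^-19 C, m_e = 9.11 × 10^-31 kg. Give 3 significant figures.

6.87 × 10^-12

atomic unit of energy density: u_au = E_h/a₀³ = m_e⁴e¹⁰/((4πε₀)⁵ℏ⁸) = 3.01 × 10^13 J/m³.
207 / 3.01 × 10^13 = 6.87 × 10^-12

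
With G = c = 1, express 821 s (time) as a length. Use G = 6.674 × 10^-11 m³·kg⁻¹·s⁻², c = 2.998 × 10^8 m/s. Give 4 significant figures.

2.461 × 10^11 m

Time → length via c.
821 s × (c) = 2.461 × 10^11 m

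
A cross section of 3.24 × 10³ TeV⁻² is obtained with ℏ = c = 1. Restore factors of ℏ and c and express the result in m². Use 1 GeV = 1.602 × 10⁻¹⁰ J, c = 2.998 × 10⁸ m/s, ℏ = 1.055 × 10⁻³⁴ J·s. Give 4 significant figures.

Area is [L]² = [E]⁻²·(ℏc)²; restore (ℏc)².
1 GeV⁻² → (ℏc)² × (1 GeV in J)⁻² = 3.898 × 10⁻³² m².
Convert the energy scale: 3.24 × 10³ TeV⁻² = 3.24 × 10⁻³ GeV⁻².
Result: 3.24 × 10⁻³ × 3.898 × 10⁻³² = 1.263 × 10⁻³⁴ m².

1.263 × 10⁻³⁴ m²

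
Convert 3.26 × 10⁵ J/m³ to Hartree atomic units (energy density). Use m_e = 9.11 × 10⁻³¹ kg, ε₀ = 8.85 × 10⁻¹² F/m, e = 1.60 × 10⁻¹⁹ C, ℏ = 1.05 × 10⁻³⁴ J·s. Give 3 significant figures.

1.08 × 10⁻⁸

atomic unit of energy density: u_au = E_h/a₀³ = m_e⁴e¹⁰/((4πε₀)⁵ℏ⁸) = 3.01 × 10¹³ J/m³.
3.26 × 10⁵ / 3.01 × 10¹³ = 1.08 × 10⁻⁸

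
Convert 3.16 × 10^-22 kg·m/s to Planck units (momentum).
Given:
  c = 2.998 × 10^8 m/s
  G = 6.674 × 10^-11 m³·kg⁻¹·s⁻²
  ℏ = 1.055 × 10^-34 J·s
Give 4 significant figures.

4.842 × 10^-23

Planck momentum: p_P = √(ℏc³/G) = 6.527 kg·m/s.
3.16 × 10^-22 / 6.527 = 4.842 × 10^-23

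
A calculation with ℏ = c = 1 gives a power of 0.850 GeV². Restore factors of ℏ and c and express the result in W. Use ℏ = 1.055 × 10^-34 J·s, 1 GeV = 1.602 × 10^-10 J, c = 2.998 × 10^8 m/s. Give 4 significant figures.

Power is [E]/[T] = [E]²/ℏ.
1 GeV² → 1/ℏ × (1 GeV in J)² = 2.433 × 10^14 W.
Result: 0.850 × 2.433 × 10^14 = 2.068 × 10^14 W.

2.068 × 10^14 W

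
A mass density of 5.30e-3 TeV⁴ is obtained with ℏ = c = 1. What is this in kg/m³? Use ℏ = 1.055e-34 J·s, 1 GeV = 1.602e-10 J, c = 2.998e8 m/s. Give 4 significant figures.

1.227e30 kg/m³

Mass density is [E]/(c²[L]³) = [E]⁴/(ℏ³c⁵).
1 GeV⁴ → 1/(ℏ³c⁵) × (1 GeV in J)⁴ = 2.316e20 kg/m³.
Convert the energy scale: 5.30e-3 TeV⁴ = 5.30e9 GeV⁴.
Result: 5.30e9 × 2.316e20 = 1.227e30 kg/m³.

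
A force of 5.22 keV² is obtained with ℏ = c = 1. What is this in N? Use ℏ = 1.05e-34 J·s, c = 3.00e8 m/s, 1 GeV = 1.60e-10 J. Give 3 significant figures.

Force is [E]/[L] = [E]²/(ℏc); restore (ℏc)⁻¹.
1 GeV² → 1/(ℏc) × (1 GeV in J)² = 8.13e5 N.
Convert the energy scale: 5.22 keV² = 5.22e-12 GeV².
Result: 5.22e-12 × 8.13e5 = 4.24e-6 N.

4.24e-6 N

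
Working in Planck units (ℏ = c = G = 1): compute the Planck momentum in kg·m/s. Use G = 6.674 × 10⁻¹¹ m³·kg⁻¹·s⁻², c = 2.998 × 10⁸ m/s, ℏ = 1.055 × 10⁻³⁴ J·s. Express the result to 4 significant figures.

6.527 kg·m/s

The unique combination of the constants set to 1 with dimensions of momentum is p_P = √(ℏc³/G).
  = √(42.60)
  = 6.527 kg·m/s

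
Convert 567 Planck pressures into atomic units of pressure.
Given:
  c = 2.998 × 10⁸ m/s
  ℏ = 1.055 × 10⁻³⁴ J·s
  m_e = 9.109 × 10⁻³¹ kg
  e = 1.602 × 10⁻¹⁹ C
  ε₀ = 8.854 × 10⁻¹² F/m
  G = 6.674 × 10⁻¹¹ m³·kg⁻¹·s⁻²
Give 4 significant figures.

8.967 × 10¹⁰²

Planck pressure: p_P = c⁷/(ℏG²) = 4.632 × 10¹¹³ Pa
atomic unit of pressure: P_au = E_h/a₀³ = m_e⁴e¹⁰/((4πε₀)⁵ℏ⁸) = 2.929 × 10¹³ Pa
567 × 4.632 × 10¹¹³ / 2.929 × 10¹³ = 8.967 × 10¹⁰²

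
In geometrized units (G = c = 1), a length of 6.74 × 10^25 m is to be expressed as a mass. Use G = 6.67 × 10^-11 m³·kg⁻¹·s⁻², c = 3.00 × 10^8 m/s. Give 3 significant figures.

9.09 × 10^52 kg

Length → mass via c²/G.
6.74 × 10^25 m × (c²/G) = 9.09 × 10^52 kg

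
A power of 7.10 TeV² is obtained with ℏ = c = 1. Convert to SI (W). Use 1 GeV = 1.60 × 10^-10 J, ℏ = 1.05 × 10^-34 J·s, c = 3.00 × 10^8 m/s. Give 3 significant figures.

Power is [E]/[T] = [E]²/ℏ.
1 GeV² → 1/ℏ × (1 GeV in J)² = 2.44 × 10^14 W.
Convert the energy scale: 7.10 TeV² = 7.10 × 10^6 GeV².
Result: 7.10 × 10^6 × 2.44 × 10^14 = 1.73 × 10^21 W.

1.73 × 10^21 W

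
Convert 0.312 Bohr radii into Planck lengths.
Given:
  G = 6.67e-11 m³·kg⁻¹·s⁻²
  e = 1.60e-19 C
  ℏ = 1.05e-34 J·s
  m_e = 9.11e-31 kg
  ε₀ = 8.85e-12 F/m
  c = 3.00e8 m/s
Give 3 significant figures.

1.02e24

Bohr radius: a₀ = 4πε₀ℏ²/(m_e e²) = 5.26e-11 m
Planck length: ℓ_P = √(ℏG/c³) = 1.61e-35 m
0.312 × 5.26e-11 / 1.61e-35 = 1.02e24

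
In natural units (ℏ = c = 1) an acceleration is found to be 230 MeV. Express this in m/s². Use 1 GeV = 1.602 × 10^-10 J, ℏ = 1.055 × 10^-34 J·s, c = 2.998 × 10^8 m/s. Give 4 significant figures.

Acceleration is [L]/[T]² = c·[E]/ℏ.
1 GeV → c/ℏ × (1 GeV in J) = 4.552 × 10^32 m/s².
Convert the energy scale: 230 MeV = 0.230 GeV.
Result: 0.230 × 4.552 × 10^32 = 1.047 × 10^32 m/s².

1.047 × 10^32 m/s²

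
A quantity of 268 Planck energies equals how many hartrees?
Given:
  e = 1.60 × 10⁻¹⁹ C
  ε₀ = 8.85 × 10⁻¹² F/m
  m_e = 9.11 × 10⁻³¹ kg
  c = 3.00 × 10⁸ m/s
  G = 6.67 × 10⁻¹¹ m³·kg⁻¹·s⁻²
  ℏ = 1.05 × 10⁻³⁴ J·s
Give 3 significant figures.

Planck energy: E_P = √(ℏc⁵/G) = 1.96 × 10⁹ J
hartree: E_h = m_e e⁴/(4πε₀ℏ)² = 4.38 × 10⁻¹⁸ J
268 × 1.96 × 10⁹ / 4.38 × 10⁻¹⁸ = 1.20 × 10²⁹

1.20 × 10²⁹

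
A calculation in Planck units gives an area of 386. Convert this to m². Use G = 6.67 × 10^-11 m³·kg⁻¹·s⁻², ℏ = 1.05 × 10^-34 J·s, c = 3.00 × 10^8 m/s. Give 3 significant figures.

1.00 × 10^-67 m²

One Planck area: A_P = ℏG/c³ = 2.59 × 10^-70 m².
386 × 2.59 × 10^-70 m² = 1.00 × 10^-67 m²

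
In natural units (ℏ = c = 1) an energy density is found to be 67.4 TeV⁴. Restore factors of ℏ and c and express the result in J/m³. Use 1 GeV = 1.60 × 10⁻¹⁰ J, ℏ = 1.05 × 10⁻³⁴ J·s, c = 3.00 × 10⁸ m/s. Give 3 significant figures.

1.41 × 10⁵¹ J/m³

[E]/[L]³ = [E]⁴/(ℏc)³; restore (ℏc)⁻³.
1 GeV⁴ → 1/(ℏc)³ × (1 GeV in J)⁴ = 2.10 × 10³⁷ J/m³.
Convert the energy scale: 67.4 TeV⁴ = 6.74 × 10¹³ GeV⁴.
Result: 6.74 × 10¹³ × 2.10 × 10³⁷ = 1.41 × 10⁵¹ J/m³.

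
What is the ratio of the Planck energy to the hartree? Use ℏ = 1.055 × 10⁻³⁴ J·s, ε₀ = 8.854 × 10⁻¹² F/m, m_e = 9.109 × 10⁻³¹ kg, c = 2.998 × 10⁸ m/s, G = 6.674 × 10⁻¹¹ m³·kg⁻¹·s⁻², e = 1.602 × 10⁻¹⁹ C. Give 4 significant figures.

4.494 × 10²⁶

Planck energy: E_P = √(ℏc⁵/G) = 1.957 × 10⁹ J
hartree: E_h = m_e e⁴/(4πε₀ℏ)² = 4.354 × 10⁻¹⁸ J
ratio = 1.957 × 10⁹ / 4.354 × 10⁻¹⁸ = 4.494 × 10²⁶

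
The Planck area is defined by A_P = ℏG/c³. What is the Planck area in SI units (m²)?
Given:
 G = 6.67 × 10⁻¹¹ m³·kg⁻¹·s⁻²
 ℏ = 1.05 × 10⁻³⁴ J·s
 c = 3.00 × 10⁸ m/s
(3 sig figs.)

A_P = ℏG/c³
  = 7.00 × 10⁻⁴⁵ / 2.70 × 10²⁵
  = 2.59 × 10⁻⁷⁰ m²

2.59 × 10⁻⁷⁰ m²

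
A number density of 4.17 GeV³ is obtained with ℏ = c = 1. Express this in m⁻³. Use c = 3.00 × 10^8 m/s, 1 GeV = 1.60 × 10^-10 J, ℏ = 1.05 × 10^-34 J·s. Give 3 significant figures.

Number density is [L]⁻³ = [E]³/(ℏc)³.
1 GeV³ → 1/(ℏc)³ × (1 GeV in J)³ = 1.31 × 10^47 m⁻³.
Result: 4.17 × 1.31 × 10^47 = 5.46 × 10^47 m⁻³.

5.46 × 10^47 m⁻³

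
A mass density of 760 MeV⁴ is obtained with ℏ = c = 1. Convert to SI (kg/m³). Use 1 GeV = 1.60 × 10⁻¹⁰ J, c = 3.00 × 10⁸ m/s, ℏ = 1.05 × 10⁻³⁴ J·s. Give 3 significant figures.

1.77 × 10¹¹ kg/m³

Mass density is [E]/(c²[L]³) = [E]⁴/(ℏ³c⁵).
1 GeV⁴ → 1/(ℏ³c⁵) × (1 GeV in J)⁴ = 2.33 × 10²⁰ kg/m³.
Convert the energy scale: 760 MeV⁴ = 7.60 × 10⁻¹⁰ GeV⁴.
Result: 7.60 × 10⁻¹⁰ × 2.33 × 10²⁰ = 1.77 × 10¹¹ kg/m³.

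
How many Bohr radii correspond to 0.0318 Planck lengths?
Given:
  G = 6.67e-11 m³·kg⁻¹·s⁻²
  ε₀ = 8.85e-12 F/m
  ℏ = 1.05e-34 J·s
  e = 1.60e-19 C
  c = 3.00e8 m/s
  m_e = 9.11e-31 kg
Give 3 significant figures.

Planck length: ℓ_P = √(ℏG/c³) = 1.61e-35 m
Bohr radius: a₀ = 4πε₀ℏ²/(m_e e²) = 5.26e-11 m
0.0318 × 1.61e-35 / 5.26e-11 = 9.74e-27

9.74e-27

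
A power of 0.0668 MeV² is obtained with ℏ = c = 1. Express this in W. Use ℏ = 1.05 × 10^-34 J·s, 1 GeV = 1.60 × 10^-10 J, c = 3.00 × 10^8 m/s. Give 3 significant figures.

Power is [E]/[T] = [E]²/ℏ.
1 GeV² → 1/ℏ × (1 GeV in J)² = 2.44 × 10^14 W.
Convert the energy scale: 0.0668 MeV² = 6.68 × 10^-8 GeV².
Result: 6.68 × 10^-8 × 2.44 × 10^14 = 1.63 × 10^7 W.

1.63 × 10^7 W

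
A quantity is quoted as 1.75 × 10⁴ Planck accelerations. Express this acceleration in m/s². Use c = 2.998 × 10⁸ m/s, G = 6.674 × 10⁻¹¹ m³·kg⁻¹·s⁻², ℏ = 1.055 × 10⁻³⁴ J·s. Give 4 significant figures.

One Planck acceleration: a_P = √(c⁷/(ℏG)) = 5.560 × 10⁵¹ m/s².
1.75 × 10⁴ × 5.560 × 10⁵¹ m/s² = 9.730 × 10⁵⁵ m/s²

9.730 × 10⁵⁵ m/s²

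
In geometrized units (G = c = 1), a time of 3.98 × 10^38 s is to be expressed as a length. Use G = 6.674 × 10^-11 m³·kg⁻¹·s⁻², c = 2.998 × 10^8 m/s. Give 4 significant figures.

Time → length via c.
3.98 × 10^38 s × (c) = 1.193 × 10^47 m

1.193 × 10^47 m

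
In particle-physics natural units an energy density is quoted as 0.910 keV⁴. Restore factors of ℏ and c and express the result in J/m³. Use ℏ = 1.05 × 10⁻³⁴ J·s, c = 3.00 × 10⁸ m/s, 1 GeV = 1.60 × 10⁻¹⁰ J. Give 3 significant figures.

[E]/[L]³ = [E]⁴/(ℏc)³; restore (ℏc)⁻³.
1 GeV⁴ → 1/(ℏc)³ × (1 GeV in J)⁴ = 2.10 × 10³⁷ J/m³.
Convert the energy scale: 0.910 keV⁴ = 9.10 × 10⁻²⁵ GeV⁴.
Result: 9.10 × 10⁻²⁵ × 2.10 × 10³⁷ = 1.91 × 10¹³ J/m³.

1.91 × 10¹³ J/m³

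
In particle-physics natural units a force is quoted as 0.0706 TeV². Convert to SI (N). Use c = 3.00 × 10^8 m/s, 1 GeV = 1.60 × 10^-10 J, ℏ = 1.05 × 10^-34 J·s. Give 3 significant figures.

Force is [E]/[L] = [E]²/(ℏc); restore (ℏc)⁻¹.
1 GeV² → 1/(ℏc) × (1 GeV in J)² = 8.13 × 10^5 N.
Convert the energy scale: 0.0706 TeV² = 7.06 × 10^4 GeV².
Result: 7.06 × 10^4 × 8.13 × 10^5 = 5.74 × 10^10 N.

5.74 × 10^10 N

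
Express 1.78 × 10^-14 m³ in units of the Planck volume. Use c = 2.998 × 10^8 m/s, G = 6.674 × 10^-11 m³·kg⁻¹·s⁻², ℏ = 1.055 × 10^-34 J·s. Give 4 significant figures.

4.214 × 10^90

Planck volume: V_P = (ℏG/c³)^(3/2) = 4.224 × 10^-105 m³.
1.78 × 10^-14 / 4.224 × 10^-105 = 4.214 × 10^90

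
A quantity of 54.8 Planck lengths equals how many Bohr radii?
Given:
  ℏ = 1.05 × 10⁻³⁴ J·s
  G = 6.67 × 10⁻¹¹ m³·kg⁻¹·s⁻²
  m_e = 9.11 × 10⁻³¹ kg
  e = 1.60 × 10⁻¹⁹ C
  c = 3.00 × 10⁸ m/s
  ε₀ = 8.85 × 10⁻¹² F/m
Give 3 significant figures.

Planck length: ℓ_P = √(ℏG/c³) = 1.61 × 10⁻³⁵ m
Bohr radius: a₀ = 4πε₀ℏ²/(m_e e²) = 5.26 × 10⁻¹¹ m
54.8 × 1.61 × 10⁻³⁵ / 5.26 × 10⁻¹¹ = 1.68 × 10⁻²³

1.68 × 10⁻²³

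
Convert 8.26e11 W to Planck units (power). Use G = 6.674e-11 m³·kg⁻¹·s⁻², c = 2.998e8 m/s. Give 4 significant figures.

Planck power: P_P = c⁵/G = 3.629e52 W.
8.26e11 / 3.629e52 = 2.276e-41

2.276e-41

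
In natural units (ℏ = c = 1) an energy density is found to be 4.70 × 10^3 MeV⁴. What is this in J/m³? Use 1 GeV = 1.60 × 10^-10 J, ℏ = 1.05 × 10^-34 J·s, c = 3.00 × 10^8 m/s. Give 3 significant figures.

9.85 × 10^28 J/m³

[E]/[L]³ = [E]⁴/(ℏc)³; restore (ℏc)⁻³.
1 GeV⁴ → 1/(ℏc)³ × (1 GeV in J)⁴ = 2.10 × 10^37 J/m³.
Convert the energy scale: 4.70 × 10^3 MeV⁴ = 4.70 × 10^-9 GeV⁴.
Result: 4.70 × 10^-9 × 2.10 × 10^37 = 9.85 × 10^28 J/m³.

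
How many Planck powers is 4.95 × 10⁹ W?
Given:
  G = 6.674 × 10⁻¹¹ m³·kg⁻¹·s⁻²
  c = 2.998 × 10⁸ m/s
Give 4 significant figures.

1.364 × 10⁻⁴³

Planck power: P_P = c⁵/G = 3.629 × 10⁵² W.
4.95 × 10⁹ / 3.629 × 10⁵² = 1.364 × 10⁻⁴³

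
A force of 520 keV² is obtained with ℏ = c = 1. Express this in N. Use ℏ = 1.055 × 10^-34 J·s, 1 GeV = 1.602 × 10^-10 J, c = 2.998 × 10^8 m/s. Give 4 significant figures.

Force is [E]/[L] = [E]²/(ℏc); restore (ℏc)⁻¹.
1 GeV² → 1/(ℏc) × (1 GeV in J)² = 8.114 × 10^5 N.
Convert the energy scale: 520 keV² = 5.20 × 10^-10 GeV².
Result: 5.20 × 10^-10 × 8.114 × 10^5 = 4.219 × 10^-4 N.

4.219 × 10^-4 N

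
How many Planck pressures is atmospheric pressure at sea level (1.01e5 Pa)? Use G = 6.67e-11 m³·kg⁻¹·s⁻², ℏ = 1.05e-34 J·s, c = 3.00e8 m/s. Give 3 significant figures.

Planck pressure: p_P = c⁷/(ℏG²) = 4.68e113 Pa.
1.01e5 / 4.68e113 = 2.16e-109

2.16e-109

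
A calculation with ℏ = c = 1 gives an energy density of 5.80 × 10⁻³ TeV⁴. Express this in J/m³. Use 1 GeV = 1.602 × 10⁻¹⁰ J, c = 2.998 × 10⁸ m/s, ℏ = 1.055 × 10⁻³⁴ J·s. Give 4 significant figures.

[E]/[L]³ = [E]⁴/(ℏc)³; restore (ℏc)⁻³.
1 GeV⁴ → 1/(ℏc)³ × (1 GeV in J)⁴ = 2.082 × 10³⁷ J/m³.
Convert the energy scale: 5.80 × 10⁻³ TeV⁴ = 5.80 × 10⁹ GeV⁴.
Result: 5.80 × 10⁹ × 2.082 × 10³⁷ = 1.207 × 10⁴⁷ J/m³.

1.207 × 10⁴⁷ J/m³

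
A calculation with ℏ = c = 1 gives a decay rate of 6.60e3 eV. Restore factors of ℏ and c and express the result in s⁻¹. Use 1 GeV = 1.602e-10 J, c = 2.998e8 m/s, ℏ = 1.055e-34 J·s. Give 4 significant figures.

A rate is [E]/ℏ; divide by ℏ.
1 GeV → 1/ℏ × (1 GeV in J) = 1.518e24 s⁻¹.
Convert the energy scale: 6.60e3 eV = 6.60e-6 GeV.
Result: 6.60e-6 × 1.518e24 = 1.002e19 s⁻¹.

1.002e19 s⁻¹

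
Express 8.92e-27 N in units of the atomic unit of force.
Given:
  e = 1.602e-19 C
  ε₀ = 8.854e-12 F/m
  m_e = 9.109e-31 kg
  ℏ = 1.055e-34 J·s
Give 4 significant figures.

1.085e-19

atomic unit of force: F_au = E_h/a₀ = m_e²e⁶/((4πε₀)³ℏ⁴) = 8.220e-8 N.
8.92e-27 / 8.220e-8 = 1.085e-19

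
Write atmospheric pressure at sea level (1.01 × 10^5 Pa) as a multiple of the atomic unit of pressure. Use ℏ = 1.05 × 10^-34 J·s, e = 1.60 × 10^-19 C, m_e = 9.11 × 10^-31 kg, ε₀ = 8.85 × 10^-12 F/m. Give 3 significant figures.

3.35 × 10^-9

atomic unit of pressure: P_au = E_h/a₀³ = m_e⁴e¹⁰/((4πε₀)⁵ℏ⁸) = 3.01 × 10^13 Pa.
1.01 × 10^5 / 3.01 × 10^13 = 3.35 × 10^-9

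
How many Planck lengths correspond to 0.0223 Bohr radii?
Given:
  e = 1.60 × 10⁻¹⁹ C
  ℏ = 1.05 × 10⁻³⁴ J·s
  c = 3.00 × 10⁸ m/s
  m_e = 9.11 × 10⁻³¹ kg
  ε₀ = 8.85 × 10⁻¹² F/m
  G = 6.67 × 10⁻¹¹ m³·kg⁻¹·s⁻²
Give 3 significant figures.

7.28 × 10²²

Bohr radius: a₀ = 4πε₀ℏ²/(m_e e²) = 5.26 × 10⁻¹¹ m
Planck length: ℓ_P = √(ℏG/c³) = 1.61 × 10⁻³⁵ m
0.0223 × 5.26 × 10⁻¹¹ / 1.61 × 10⁻³⁵ = 7.28 × 10²²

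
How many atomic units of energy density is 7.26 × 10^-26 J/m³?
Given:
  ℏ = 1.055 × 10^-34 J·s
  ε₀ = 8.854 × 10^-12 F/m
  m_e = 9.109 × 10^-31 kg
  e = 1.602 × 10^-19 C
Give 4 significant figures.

2.479 × 10^-39

atomic unit of energy density: u_au = E_h/a₀³ = m_e⁴e¹⁰/((4πε₀)⁵ℏ⁸) = 2.929 × 10^13 J/m³.
7.26 × 10^-26 / 2.929 × 10^13 = 2.479 × 10^-39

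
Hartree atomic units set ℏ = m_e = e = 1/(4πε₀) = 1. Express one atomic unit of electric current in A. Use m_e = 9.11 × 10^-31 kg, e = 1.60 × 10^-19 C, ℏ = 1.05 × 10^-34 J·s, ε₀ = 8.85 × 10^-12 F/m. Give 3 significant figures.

6.67 × 10^-3 A

Dimensional analysis gives I_au = e E_h/ℏ = m_e e⁵/((4πε₀)²ℏ³).
E_h = 4.38 × 10^-18 J
e·E_h/ℏ = 6.67 × 10^-3 A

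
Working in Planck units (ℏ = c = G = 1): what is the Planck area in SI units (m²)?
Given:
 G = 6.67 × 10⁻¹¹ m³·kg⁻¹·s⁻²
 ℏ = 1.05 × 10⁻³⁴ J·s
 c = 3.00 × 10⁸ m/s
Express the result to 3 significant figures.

The unique combination of the constants set to 1 with dimensions of area is A_P = ℏG/c³.
  = 7.00 × 10⁻⁴⁵ / 2.70 × 10²⁵
  = 2.59 × 10⁻⁷⁰ m²

2.59 × 10⁻⁷⁰ m²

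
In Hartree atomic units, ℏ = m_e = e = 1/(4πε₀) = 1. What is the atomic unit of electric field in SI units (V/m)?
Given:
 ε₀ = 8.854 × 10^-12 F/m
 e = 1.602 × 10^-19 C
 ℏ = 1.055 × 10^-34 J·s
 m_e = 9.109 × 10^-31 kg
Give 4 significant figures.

Dimensional analysis gives E_au = E_h/(e a₀) = m_e²e⁵/((4πε₀)³ℏ⁴).
E_h = 4.354 × 10^-18 J
a₀ = 5.297 × 10^-11 m
E_h/(e·a₀) = 5.131 × 10^11 V/m

5.131 × 10^11 V/m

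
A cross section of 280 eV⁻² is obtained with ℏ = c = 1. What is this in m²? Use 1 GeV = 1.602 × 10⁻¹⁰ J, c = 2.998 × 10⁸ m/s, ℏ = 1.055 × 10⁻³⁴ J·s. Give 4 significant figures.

1.091 × 10⁻¹¹ m²

Area is [L]² = [E]⁻²·(ℏc)²; restore (ℏc)².
1 GeV⁻² → (ℏc)² × (1 GeV in J)⁻² = 3.898 × 10⁻³² m².
Convert the energy scale: 280 eV⁻² = 2.80 × 10²⁰ GeV⁻².
Result: 2.80 × 10²⁰ × 3.898 × 10⁻³² = 1.091 × 10⁻¹¹ m².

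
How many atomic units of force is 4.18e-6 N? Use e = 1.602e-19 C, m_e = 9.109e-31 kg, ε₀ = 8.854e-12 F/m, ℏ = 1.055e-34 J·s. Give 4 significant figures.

50.85

atomic unit of force: F_au = E_h/a₀ = m_e²e⁶/((4πε₀)³ℏ⁴) = 8.220e-8 N.
4.18e-6 / 8.220e-8 = 50.85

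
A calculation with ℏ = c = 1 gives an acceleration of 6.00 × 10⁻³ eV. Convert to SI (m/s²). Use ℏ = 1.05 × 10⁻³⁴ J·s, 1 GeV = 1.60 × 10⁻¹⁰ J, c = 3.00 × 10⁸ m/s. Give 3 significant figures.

2.74 × 10²¹ m/s²

Acceleration is [L]/[T]² = c·[E]/ℏ.
1 GeV → c/ℏ × (1 GeV in J) = 4.57 × 10³² m/s².
Convert the energy scale: 6.00 × 10⁻³ eV = 6.00 × 10⁻¹² GeV.
Result: 6.00 × 10⁻¹² × 4.57 × 10³² = 2.74 × 10²¹ m/s².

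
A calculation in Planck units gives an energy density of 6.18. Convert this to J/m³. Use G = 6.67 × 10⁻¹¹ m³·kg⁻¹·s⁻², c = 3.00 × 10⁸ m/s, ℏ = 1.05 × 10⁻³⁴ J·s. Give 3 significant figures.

One Planck energy density: u_P = c⁷/(ℏG²) = 4.68 × 10¹¹³ J/m³.
6.18 × 4.68 × 10¹¹³ J/m³ = 2.89 × 10¹¹⁴ J/m³

2.89 × 10¹¹⁴ J/m³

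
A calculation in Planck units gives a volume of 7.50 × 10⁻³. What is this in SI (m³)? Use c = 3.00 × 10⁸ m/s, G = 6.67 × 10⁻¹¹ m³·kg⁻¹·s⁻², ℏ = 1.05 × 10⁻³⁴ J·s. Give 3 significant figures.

One Planck volume: V_P = (ℏG/c³)^(3/2) = 4.18 × 10⁻¹⁰⁵ m³.
7.50 × 10⁻³ × 4.18 × 10⁻¹⁰⁵ m³ = 3.13 × 10⁻¹⁰⁷ m³

3.13 × 10⁻¹⁰⁷ m³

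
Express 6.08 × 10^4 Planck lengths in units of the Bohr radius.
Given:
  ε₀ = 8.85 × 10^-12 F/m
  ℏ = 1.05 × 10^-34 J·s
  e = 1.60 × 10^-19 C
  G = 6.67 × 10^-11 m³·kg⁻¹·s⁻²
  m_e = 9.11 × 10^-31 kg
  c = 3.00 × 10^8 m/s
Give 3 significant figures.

Planck length: ℓ_P = √(ℏG/c³) = 1.61 × 10^-35 m
Bohr radius: a₀ = 4πε₀ℏ²/(m_e e²) = 5.26 × 10^-11 m
6.08 × 10^4 × 1.61 × 10^-35 / 5.26 × 10^-11 = 1.86 × 10^-20

1.86 × 10^-20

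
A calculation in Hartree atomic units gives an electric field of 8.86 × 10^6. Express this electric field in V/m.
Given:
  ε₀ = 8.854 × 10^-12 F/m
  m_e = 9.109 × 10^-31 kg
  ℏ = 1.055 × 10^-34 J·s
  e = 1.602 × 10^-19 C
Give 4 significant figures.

One atomic unit of electric field: E_au = E_h/(e a₀) = m_e²e⁵/((4πε₀)³ℏ⁴) = 5.131 × 10^11 V/m.
8.86 × 10^6 × 5.131 × 10^11 V/m = 4.546 × 10^18 V/m

4.546 × 10^18 V/m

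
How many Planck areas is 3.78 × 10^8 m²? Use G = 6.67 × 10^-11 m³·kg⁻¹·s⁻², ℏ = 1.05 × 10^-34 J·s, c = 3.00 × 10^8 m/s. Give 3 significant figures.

Planck area: A_P = ℏG/c³ = 2.59 × 10^-70 m².
3.78 × 10^8 / 2.59 × 10^-70 = 1.46 × 10^78

1.46 × 10^78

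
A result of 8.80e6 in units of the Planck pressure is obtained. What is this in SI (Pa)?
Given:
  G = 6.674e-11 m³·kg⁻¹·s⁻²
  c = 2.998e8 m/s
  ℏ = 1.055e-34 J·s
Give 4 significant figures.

One Planck pressure: p_P = c⁷/(ℏG²) = 4.632e113 Pa.
8.80e6 × 4.632e113 Pa = 4.076e120 Pa

4.076e120 Pa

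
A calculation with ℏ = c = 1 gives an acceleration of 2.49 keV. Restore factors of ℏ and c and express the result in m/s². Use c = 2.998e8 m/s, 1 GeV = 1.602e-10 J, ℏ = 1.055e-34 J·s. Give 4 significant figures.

1.134e27 m/s²

Acceleration is [L]/[T]² = c·[E]/ℏ.
1 GeV → c/ℏ × (1 GeV in J) = 4.552e32 m/s².
Convert the energy scale: 2.49 keV = 2.49e-6 GeV.
Result: 2.49e-6 × 4.552e32 = 1.134e27 m/s².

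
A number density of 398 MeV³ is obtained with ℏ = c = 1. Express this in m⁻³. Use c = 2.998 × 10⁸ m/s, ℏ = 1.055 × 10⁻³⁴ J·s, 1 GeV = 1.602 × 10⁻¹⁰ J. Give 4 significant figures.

5.172 × 10⁴⁰ m⁻³

Number density is [L]⁻³ = [E]³/(ℏc)³.
1 GeV³ → 1/(ℏc)³ × (1 GeV in J)³ = 1.299 × 10⁴⁷ m⁻³.
Convert the energy scale: 398 MeV³ = 3.98 × 10⁻⁷ GeV³.
Result: 3.98 × 10⁻⁷ × 1.299 × 10⁴⁷ = 5.172 × 10⁴⁰ m⁻³.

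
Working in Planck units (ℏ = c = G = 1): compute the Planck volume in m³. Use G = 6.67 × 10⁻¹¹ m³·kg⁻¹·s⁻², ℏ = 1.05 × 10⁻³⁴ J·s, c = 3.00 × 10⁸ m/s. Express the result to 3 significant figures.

4.18 × 10⁻¹⁰⁵ m³

Dimensional analysis gives V_P = (ℏG/c³)^(3/2).
  = √(1.75 × 10⁻²⁰⁹)
  = 4.18 × 10⁻¹⁰⁵ m³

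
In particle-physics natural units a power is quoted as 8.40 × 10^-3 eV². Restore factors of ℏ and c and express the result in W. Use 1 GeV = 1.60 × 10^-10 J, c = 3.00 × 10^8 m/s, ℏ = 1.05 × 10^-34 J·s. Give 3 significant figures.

Power is [E]/[T] = [E]²/ℏ.
1 GeV² → 1/ℏ × (1 GeV in J)² = 2.44 × 10^14 W.
Convert the energy scale: 8.40 × 10^-3 eV² = 8.40 × 10^-21 GeV².
Result: 8.40 × 10^-21 × 2.44 × 10^14 = 2.05 × 10^-6 W.

2.05 × 10^-6 W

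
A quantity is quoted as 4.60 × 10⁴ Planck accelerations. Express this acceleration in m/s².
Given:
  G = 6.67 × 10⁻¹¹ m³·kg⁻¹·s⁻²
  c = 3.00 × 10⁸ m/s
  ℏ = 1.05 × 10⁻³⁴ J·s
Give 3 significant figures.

One Planck acceleration: a_P = √(c⁷/(ℏG)) = 5.59 × 10⁵¹ m/s².
4.60 × 10⁴ × 5.59 × 10⁵¹ m/s² = 2.57 × 10⁵⁶ m/s²

2.57 × 10⁵⁶ m/s²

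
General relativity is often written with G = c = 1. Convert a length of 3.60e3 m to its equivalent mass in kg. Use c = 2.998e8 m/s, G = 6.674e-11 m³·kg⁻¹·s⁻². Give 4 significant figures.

4.848e30 kg

Length → mass via c²/G.
3.60e3 m × (c²/G) = 4.848e30 kg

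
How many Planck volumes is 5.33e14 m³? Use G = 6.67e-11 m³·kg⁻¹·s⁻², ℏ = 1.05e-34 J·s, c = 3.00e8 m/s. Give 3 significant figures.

Planck volume: V_P = (ℏG/c³)^(3/2) = 4.18e-105 m³.
5.33e14 / 4.18e-105 = 1.28e119

1.28e119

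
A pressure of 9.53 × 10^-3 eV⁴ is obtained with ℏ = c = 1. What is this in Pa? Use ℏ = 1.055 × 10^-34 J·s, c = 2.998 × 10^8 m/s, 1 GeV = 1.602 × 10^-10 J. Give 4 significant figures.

Pressure is [E]/[L]³ = [E]⁴/(ℏc)³.
1 GeV⁴ → 1/(ℏc)³ × (1 GeV in J)⁴ = 2.082 × 10^37 Pa.
Convert the energy scale: 9.53 × 10^-3 eV⁴ = 9.53 × 10^-39 GeV⁴.
Result: 9.53 × 10^-39 × 2.082 × 10^37 = 0.1984 Pa.

0.1984 Pa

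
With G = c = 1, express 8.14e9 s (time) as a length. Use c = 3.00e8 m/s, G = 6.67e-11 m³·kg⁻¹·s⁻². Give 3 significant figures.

2.44e18 m

Time → length via c.
8.14e9 s × (c) = 2.44e18 m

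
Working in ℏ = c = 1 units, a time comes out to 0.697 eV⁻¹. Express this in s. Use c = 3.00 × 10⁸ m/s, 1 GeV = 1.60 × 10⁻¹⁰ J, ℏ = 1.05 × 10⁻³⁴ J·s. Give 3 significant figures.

4.57 × 10⁻¹⁶ s

A time is [E]⁻¹ in ℏ=c=1; restore one factor of ℏ.
1 GeV⁻¹ → ℏ × (1 GeV in J)⁻¹ = 6.56 × 10⁻²⁵ s.
Convert the energy scale: 0.697 eV⁻¹ = 6.97 × 10⁸ GeV⁻¹.
Result: 6.97 × 10⁸ × 6.56 × 10⁻²⁵ = 4.57 × 10⁻¹⁶ s.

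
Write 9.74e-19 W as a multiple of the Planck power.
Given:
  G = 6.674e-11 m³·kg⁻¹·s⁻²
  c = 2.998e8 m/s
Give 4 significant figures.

2.684e-71

Planck power: P_P = c⁵/G = 3.629e52 W.
9.74e-19 / 3.629e52 = 2.684e-71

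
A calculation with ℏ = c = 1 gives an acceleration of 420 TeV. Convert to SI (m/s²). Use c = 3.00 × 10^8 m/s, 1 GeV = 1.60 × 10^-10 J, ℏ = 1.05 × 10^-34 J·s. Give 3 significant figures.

Acceleration is [L]/[T]² = c·[E]/ℏ.
1 GeV → c/ℏ × (1 GeV in J) = 4.57 × 10^32 m/s².
Convert the energy scale: 420 TeV = 4.20 × 10^5 GeV.
Result: 4.20 × 10^5 × 4.57 × 10^32 = 1.92 × 10^38 m/s².

1.92 × 10^38 m/s²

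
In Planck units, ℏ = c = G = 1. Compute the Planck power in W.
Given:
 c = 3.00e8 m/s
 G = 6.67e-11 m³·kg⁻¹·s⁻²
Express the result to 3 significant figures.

3.64e52 W

The unique combination of the constants set to 1 with dimensions of power is P_P = c⁵/G.
  = 2.43e42 / 6.67e-11
  = 3.64e52 W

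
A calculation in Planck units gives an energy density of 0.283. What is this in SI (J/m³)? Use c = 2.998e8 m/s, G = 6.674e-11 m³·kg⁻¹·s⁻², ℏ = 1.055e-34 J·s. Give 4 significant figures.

1.311e113 J/m³

One Planck energy density: u_P = c⁷/(ℏG²) = 4.632e113 J/m³.
0.283 × 4.632e113 J/m³ = 1.311e113 J/m³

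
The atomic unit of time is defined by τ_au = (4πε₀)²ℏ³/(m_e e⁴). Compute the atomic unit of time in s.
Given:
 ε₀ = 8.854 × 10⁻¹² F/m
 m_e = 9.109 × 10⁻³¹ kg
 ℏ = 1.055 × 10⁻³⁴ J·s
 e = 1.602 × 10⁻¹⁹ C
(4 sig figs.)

2.423 × 10⁻¹⁷ s

τ_au = (4πε₀)²ℏ³/(m_e e⁴)
E_h = 4.354 × 10⁻¹⁸ J
ℏ/E_h = 2.423 × 10⁻¹⁷ s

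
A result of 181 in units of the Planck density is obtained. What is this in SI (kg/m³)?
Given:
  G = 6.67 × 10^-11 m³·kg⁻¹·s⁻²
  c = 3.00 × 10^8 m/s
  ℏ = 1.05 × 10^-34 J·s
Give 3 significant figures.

One Planck density: ρ_P = c⁵/(ℏG²) = 5.20 × 10^96 kg/m³.
181 × 5.20 × 10^96 kg/m³ = 9.42 × 10^98 kg/m³

9.42 × 10^98 kg/m³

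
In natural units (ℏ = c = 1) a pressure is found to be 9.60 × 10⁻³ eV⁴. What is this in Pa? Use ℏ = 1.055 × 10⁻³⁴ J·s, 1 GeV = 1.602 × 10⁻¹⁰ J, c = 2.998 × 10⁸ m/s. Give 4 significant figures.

Pressure is [E]/[L]³ = [E]⁴/(ℏc)³.
1 GeV⁴ → 1/(ℏc)³ × (1 GeV in J)⁴ = 2.082 × 10³⁷ Pa.
Convert the energy scale: 9.60 × 10⁻³ eV⁴ = 9.60 × 10⁻³⁹ GeV⁴.
Result: 9.60 × 10⁻³⁹ × 2.082 × 10³⁷ = 0.1998 Pa.

0.1998 Pa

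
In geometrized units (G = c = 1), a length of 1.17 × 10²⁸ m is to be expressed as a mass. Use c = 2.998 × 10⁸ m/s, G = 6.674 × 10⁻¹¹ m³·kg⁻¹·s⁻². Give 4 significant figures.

1.576 × 10⁵⁵ kg

Length → mass via c²/G.
1.17 × 10²⁸ m × (c²/G) = 1.576 × 10⁵⁵ kg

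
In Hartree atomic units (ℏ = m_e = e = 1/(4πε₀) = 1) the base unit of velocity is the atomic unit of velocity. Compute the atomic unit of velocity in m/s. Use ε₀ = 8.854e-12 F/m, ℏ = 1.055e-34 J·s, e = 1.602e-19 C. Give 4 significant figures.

2.186e6 m/s

v_au = e²/(4πε₀ℏ)
  = 2.566e-38 / 1.174e-44
  = 2.186e6 m/s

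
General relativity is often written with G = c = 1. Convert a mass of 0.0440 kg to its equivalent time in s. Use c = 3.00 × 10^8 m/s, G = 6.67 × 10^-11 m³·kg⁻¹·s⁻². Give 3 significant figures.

1.09 × 10^-37 s

Mass → time via G/c³.
0.0440 kg × (G/c³) = 1.09 × 10^-37 s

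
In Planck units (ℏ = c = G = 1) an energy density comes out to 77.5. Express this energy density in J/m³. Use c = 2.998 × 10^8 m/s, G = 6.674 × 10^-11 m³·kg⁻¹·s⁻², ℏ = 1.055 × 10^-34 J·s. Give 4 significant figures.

One Planck energy density: u_P = c⁷/(ℏG²) = 4.632 × 10^113 J/m³.
77.5 × 4.632 × 10^113 J/m³ = 3.590 × 10^115 J/m³

3.590 × 10^115 J/m³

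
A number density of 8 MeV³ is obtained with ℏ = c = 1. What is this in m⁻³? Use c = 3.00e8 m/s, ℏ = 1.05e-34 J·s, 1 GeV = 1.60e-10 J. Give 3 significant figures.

1.05e39 m⁻³

Number density is [L]⁻³ = [E]³/(ℏc)³.
1 GeV³ → 1/(ℏc)³ × (1 GeV in J)³ = 1.31e47 m⁻³.
Convert the energy scale: 8 MeV³ = 8.00e-9 GeV³.
Result: 8.00e-9 × 1.31e47 = 1.05e39 m⁻³.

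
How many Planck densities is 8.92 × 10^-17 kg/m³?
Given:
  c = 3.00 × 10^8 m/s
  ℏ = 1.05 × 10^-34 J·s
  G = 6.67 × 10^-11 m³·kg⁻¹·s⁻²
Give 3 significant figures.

1.71 × 10^-113

Planck density: ρ_P = c⁵/(ℏG²) = 5.20 × 10^96 kg/m³.
8.92 × 10^-17 / 5.20 × 10^96 = 1.71 × 10^-113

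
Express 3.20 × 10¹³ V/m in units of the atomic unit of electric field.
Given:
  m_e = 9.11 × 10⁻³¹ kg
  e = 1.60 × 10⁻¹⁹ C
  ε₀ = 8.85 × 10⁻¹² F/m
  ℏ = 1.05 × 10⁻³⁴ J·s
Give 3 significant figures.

atomic unit of electric field: E_au = E_h/(e a₀) = m_e²e⁵/((4πε₀)³ℏ⁴) = 5.20 × 10¹¹ V/m.
3.20 × 10¹³ / 5.20 × 10¹¹ = 61.5

61.5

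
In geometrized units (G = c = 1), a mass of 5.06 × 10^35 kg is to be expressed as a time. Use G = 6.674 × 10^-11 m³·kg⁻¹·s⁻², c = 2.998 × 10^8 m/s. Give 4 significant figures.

1.253 s

Mass → time via G/c³.
5.06 × 10^35 kg × (G/c³) = 1.253 s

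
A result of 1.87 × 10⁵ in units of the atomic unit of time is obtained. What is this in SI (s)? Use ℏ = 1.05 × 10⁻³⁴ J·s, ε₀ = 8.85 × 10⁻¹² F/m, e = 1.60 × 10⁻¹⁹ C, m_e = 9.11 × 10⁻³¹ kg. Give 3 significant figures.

One atomic unit of time: τ_au = (4πε₀)²ℏ³/(m_e e⁴) = 2.40 × 10⁻¹⁷ s.
1.87 × 10⁵ × 2.40 × 10⁻¹⁷ s = 4.48 × 10⁻¹² s

4.48 × 10⁻¹² s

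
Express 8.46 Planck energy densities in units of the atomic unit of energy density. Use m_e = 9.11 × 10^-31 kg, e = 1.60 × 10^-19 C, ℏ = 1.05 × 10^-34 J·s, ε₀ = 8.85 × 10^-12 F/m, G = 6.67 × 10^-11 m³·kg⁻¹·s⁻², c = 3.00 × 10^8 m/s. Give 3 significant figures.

Planck energy density: u_P = c⁷/(ℏG²) = 4.68 × 10^113 J/m³
atomic unit of energy density: u_au = E_h/a₀³ = m_e⁴e¹⁰/((4πε₀)⁵ℏ⁸) = 3.01 × 10^13 J/m³
8.46 × 4.68 × 10^113 / 3.01 × 10^13 = 1.31 × 10^101

1.31 × 10^101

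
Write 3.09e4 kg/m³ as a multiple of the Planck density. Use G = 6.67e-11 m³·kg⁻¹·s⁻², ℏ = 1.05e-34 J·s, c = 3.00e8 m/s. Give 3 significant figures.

Planck density: ρ_P = c⁵/(ℏG²) = 5.20e96 kg/m³.
3.09e4 / 5.20e96 = 5.94e-93

5.94e-93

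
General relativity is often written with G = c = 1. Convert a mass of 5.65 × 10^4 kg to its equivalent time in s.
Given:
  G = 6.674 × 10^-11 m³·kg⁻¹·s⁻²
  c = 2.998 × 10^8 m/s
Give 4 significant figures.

Mass → time via G/c³.
5.65 × 10^4 kg × (G/c³) = 1.399 × 10^-31 s

1.399 × 10^-31 s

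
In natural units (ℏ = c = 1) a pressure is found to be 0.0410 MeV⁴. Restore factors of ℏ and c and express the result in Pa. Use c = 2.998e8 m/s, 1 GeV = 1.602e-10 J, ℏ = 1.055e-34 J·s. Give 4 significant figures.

8.535e23 Pa

Pressure is [E]/[L]³ = [E]⁴/(ℏc)³.
1 GeV⁴ → 1/(ℏc)³ × (1 GeV in J)⁴ = 2.082e37 Pa.
Convert the energy scale: 0.0410 MeV⁴ = 4.10e-14 GeV⁴.
Result: 4.10e-14 × 2.082e37 = 8.535e23 Pa.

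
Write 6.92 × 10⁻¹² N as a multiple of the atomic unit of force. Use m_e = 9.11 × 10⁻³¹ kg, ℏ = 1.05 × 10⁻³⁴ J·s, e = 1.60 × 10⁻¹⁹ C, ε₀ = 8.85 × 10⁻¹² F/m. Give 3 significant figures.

8.31 × 10⁻⁵

atomic unit of force: F_au = E_h/a₀ = m_e²e⁶/((4πε₀)³ℏ⁴) = 8.33 × 10⁻⁸ N.
6.92 × 10⁻¹² / 8.33 × 10⁻⁸ = 8.31 × 10⁻⁵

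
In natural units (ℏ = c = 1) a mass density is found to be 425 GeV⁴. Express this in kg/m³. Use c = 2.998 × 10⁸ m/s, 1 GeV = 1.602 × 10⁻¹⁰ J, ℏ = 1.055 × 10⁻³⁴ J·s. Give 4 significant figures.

Mass density is [E]/(c²[L]³) = [E]⁴/(ℏ³c⁵).
1 GeV⁴ → 1/(ℏ³c⁵) × (1 GeV in J)⁴ = 2.316 × 10²⁰ kg/m³.
Result: 425 × 2.316 × 10²⁰ = 9.843 × 10²² kg/m³.

9.843 × 10²² kg/m³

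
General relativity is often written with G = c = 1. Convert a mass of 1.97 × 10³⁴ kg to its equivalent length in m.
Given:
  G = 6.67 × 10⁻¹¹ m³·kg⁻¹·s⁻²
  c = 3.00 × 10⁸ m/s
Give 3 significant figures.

1.46 × 10⁷ m

In G = c = 1 units mass has dimensions of length; the conversion factor is G/c².
1.97 × 10³⁴ kg × (G/c²) = 1.46 × 10⁷ m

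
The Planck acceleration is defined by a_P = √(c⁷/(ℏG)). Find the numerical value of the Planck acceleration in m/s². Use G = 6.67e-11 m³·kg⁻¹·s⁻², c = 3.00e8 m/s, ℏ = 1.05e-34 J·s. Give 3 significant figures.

5.59e51 m/s²

a_P = √(c⁷/(ℏG))
  = √(3.12e103)
  = 5.59e51 m/s²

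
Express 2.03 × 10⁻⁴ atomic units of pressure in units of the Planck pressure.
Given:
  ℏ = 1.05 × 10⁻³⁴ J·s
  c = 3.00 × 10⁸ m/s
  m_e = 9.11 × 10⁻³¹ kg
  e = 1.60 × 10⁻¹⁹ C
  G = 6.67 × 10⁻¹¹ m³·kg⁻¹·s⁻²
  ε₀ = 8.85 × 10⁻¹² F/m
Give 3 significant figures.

1.31 × 10⁻¹⁰⁴

atomic unit of pressure: P_au = E_h/a₀³ = m_e⁴e¹⁰/((4πε₀)⁵ℏ⁸) = 3.01 × 10¹³ Pa
Planck pressure: p_P = c⁷/(ℏG²) = 4.68 × 10¹¹³ Pa
2.03 × 10⁻⁴ × 3.01 × 10¹³ / 4.68 × 10¹¹³ = 1.31 × 10⁻¹⁰⁴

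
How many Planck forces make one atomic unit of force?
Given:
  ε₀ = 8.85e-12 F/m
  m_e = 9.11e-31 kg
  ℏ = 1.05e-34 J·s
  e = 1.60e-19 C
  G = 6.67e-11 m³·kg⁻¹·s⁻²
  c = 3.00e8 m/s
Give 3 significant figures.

6.86e-52

atomic unit of force: F_au = E_h/a₀ = m_e²e⁶/((4πε₀)³ℏ⁴) = 8.33e-8 N
Planck force: F_P = c⁴/G = 1.21e44 N
ratio = 8.33e-8 / 1.21e44 = 6.86e-52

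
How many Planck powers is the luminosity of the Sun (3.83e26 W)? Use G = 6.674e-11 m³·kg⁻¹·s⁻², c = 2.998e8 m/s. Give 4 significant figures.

1.055e-26

Planck power: P_P = c⁵/G = 3.629e52 W.
3.83e26 / 3.629e52 = 1.055e-26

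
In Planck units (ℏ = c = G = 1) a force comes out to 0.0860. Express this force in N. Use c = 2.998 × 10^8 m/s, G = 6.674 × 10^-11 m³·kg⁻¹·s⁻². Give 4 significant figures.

1.041 × 10^43 N

One Planck force: F_P = c⁴/G = 1.210 × 10^44 N.
0.0860 × 1.210 × 10^44 N = 1.041 × 10^43 N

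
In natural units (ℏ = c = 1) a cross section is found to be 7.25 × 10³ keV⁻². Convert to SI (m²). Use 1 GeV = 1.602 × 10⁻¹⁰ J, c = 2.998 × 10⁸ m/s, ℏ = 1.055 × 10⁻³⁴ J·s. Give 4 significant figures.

2.826 × 10⁻¹⁶ m²

Area is [L]² = [E]⁻²·(ℏc)²; restore (ℏc)².
1 GeV⁻² → (ℏc)² × (1 GeV in J)⁻² = 3.898 × 10⁻³² m².
Convert the energy scale: 7.25 × 10³ keV⁻² = 7.25 × 10¹⁵ GeV⁻².
Result: 7.25 × 10¹⁵ × 3.898 × 10⁻³² = 2.826 × 10⁻¹⁶ m².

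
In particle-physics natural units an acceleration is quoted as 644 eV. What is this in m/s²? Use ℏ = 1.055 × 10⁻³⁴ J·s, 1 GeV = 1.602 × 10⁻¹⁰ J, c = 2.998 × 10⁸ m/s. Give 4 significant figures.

Acceleration is [L]/[T]² = c·[E]/ℏ.
1 GeV → c/ℏ × (1 GeV in J) = 4.552 × 10³² m/s².
Convert the energy scale: 644 eV = 6.44 × 10⁻⁷ GeV.
Result: 6.44 × 10⁻⁷ × 4.552 × 10³² = 2.932 × 10²⁶ m/s².

2.932 × 10²⁶ m/s²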